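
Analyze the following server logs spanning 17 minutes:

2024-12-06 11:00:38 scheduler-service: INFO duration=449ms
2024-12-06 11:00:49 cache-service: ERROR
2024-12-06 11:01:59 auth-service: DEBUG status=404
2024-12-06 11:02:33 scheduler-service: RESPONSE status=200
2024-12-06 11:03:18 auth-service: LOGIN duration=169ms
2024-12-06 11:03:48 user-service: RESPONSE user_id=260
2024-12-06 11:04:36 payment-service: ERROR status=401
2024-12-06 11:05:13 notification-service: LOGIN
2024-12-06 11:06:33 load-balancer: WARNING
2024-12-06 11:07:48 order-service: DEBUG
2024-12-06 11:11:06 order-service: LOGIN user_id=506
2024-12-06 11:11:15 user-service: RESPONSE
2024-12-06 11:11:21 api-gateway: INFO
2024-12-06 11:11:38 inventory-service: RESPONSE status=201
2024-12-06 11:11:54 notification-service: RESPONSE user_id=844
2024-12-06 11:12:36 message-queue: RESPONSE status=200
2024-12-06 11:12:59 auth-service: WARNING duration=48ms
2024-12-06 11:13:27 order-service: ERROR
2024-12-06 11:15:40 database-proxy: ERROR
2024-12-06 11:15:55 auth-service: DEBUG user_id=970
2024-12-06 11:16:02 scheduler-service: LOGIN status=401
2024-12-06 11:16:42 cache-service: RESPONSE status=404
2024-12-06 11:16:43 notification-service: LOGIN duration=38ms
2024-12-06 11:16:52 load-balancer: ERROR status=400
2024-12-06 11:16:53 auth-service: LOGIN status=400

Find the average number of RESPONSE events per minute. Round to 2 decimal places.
0.41

To calculate the rate:

1. Count total RESPONSE events: 7
2. Total time period: 17 minutes
3. Rate = 7 / 17 = 0.41 events per minute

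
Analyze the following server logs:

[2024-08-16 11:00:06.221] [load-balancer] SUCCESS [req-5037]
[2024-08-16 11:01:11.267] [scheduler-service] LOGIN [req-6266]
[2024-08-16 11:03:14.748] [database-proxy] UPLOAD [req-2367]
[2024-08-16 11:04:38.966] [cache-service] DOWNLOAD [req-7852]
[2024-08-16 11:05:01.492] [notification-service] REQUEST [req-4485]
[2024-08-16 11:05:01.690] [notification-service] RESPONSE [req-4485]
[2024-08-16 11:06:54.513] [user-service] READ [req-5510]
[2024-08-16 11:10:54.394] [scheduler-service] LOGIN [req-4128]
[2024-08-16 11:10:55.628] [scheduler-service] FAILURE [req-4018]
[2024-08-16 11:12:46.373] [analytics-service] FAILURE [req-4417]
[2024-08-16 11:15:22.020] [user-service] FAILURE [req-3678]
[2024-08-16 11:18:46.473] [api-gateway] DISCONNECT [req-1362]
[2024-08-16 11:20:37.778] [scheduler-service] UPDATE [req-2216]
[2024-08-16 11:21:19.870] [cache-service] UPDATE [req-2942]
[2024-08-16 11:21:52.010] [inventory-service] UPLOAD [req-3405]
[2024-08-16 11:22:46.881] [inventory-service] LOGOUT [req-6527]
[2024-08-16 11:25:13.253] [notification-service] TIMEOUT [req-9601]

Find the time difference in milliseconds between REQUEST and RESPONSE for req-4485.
198

To calculate latency:

1. Find REQUEST with id req-4485: 2024-08-16 11:05:01.492
2. Find RESPONSE with id req-4485: 2024-08-16 11:05:01.690
3. Latency: 2024-08-16 11:05:01.690 - 2024-08-16 11:05:01.492 = 198ms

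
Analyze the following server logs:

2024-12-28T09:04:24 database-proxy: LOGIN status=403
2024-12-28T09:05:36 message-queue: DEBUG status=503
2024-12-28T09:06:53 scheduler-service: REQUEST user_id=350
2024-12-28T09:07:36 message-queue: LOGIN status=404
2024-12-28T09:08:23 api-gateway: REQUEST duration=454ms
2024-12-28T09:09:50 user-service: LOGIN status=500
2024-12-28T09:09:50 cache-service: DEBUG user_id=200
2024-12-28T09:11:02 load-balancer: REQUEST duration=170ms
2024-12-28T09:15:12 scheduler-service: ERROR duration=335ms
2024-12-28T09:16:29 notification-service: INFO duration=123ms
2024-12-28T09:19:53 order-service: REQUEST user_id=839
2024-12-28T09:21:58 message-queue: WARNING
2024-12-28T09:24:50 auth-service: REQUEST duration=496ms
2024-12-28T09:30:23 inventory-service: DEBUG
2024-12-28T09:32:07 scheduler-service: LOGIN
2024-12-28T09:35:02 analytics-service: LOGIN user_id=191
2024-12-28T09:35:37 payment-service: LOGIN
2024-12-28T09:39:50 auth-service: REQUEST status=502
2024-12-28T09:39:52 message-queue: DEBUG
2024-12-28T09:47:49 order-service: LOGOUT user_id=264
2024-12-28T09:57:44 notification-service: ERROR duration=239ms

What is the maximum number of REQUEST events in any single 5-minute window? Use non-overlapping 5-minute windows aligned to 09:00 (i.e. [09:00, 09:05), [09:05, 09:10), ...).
2

To find the burst window:

1. Divide the log period into non-overlapping 5-minute windows starting at 09:00
2. Count REQUEST events in each window
3. Find the window with maximum count
4. Maximum events in a window: 2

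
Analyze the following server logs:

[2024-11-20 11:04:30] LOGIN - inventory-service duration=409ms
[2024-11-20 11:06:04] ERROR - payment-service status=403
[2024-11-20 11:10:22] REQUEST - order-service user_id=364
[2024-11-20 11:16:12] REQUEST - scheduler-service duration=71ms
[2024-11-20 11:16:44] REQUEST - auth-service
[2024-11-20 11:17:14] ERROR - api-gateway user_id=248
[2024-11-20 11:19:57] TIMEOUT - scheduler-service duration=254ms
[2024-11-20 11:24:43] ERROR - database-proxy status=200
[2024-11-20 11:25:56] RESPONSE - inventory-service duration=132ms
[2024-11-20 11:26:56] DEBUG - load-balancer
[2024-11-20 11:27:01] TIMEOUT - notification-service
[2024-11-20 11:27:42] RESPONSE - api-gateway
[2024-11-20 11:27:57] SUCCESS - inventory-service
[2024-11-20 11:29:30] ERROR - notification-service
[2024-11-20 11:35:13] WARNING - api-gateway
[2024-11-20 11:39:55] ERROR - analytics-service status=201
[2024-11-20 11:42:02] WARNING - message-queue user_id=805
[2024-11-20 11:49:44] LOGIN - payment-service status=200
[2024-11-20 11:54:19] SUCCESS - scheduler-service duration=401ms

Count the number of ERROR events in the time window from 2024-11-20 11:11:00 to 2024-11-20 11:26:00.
2

To count events in the time window:

1. Window boundaries: 2024-11-20 11:11:00 to 2024-11-20 11:26:00
2. Filter for ERROR events within this window
3. Count matching events: 2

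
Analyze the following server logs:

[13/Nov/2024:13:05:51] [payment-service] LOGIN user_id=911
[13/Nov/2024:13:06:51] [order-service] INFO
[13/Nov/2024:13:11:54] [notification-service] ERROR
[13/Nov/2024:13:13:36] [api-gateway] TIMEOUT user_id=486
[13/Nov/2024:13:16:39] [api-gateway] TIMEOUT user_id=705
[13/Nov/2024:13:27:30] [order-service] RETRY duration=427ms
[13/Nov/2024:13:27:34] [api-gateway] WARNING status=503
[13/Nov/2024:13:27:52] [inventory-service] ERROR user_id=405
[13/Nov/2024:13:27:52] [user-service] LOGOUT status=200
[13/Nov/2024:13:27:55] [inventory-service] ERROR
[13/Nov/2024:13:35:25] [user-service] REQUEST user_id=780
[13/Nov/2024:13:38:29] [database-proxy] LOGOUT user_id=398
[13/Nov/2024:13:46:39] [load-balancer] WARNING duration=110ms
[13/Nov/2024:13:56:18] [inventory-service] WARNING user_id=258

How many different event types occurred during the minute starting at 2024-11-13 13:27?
4

To count unique event types:

1. Filter events in the minute starting at 2024-11-13 13:27
2. Extract event types from matching entries
3. Count unique types: 4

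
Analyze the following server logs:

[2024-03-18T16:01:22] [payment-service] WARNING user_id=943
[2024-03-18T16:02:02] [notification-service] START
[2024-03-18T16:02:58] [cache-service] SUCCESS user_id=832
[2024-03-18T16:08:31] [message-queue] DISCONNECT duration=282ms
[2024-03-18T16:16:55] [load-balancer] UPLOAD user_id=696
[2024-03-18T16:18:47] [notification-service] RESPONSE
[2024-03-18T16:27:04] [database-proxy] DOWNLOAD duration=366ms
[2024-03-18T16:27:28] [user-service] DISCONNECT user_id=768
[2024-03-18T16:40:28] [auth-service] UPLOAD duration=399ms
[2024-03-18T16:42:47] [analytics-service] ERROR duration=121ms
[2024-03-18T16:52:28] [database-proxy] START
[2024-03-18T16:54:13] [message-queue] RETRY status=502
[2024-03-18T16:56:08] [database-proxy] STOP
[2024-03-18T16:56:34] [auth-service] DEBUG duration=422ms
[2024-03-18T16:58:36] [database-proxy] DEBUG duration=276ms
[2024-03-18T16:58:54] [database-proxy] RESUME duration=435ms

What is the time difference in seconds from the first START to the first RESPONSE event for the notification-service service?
1005

To find the time between events:

1. Locate the first START event for notification-service: 2024-03-18T16:02:02
2. Locate the first RESPONSE event for notification-service: 2024-03-18T16:18:47
3. Calculate the difference: 2024-03-18T16:18:47 - 2024-03-18T16:02:02 = 1005 seconds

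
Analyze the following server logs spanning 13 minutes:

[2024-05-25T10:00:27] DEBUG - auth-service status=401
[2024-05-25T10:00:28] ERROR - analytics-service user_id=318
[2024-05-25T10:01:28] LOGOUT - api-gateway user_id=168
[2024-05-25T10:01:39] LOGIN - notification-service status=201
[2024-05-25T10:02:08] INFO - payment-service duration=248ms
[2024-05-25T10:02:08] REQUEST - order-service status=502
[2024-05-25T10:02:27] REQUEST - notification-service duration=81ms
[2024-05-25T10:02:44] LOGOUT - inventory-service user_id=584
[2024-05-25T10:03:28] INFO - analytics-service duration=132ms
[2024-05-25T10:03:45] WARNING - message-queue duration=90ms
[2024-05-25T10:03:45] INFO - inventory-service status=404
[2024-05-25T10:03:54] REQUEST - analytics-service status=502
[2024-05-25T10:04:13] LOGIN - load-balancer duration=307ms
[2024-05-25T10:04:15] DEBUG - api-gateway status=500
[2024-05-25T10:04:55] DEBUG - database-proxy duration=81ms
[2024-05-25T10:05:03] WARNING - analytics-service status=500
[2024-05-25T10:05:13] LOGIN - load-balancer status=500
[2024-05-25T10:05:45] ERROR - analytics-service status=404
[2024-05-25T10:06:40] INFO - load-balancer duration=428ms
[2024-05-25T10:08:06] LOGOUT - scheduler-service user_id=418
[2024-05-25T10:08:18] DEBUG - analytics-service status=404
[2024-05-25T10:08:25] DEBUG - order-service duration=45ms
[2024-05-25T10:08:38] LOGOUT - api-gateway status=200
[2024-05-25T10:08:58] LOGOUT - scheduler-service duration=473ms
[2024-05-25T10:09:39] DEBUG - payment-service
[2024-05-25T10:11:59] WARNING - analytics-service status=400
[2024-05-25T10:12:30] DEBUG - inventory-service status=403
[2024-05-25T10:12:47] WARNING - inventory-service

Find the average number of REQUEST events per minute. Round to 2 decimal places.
0.23

To calculate the rate:

1. Count total REQUEST events: 3
2. Total time period: 13 minutes
3. Rate = 3 / 13 = 0.23 events per minute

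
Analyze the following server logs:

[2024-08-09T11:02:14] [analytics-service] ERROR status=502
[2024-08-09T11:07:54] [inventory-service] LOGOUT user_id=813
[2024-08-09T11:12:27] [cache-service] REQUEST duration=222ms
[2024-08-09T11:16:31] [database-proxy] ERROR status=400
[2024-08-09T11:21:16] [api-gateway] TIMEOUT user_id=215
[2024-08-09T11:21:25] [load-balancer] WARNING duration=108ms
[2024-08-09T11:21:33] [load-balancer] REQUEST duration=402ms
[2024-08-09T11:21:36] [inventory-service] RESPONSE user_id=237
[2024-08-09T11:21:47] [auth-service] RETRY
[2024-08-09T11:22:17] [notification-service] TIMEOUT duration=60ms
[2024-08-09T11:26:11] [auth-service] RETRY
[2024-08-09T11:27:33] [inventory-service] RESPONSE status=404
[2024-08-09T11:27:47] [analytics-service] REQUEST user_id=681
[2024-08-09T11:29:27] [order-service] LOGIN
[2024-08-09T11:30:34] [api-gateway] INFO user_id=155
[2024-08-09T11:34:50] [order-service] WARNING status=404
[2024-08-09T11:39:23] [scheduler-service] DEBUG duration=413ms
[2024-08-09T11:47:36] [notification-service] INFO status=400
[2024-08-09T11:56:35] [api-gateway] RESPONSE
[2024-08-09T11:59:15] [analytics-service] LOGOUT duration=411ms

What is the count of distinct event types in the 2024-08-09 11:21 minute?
5

To count unique event types:

1. Filter events in the minute starting at 2024-08-09 11:21
2. Extract event types from matching entries
3. Count unique types: 5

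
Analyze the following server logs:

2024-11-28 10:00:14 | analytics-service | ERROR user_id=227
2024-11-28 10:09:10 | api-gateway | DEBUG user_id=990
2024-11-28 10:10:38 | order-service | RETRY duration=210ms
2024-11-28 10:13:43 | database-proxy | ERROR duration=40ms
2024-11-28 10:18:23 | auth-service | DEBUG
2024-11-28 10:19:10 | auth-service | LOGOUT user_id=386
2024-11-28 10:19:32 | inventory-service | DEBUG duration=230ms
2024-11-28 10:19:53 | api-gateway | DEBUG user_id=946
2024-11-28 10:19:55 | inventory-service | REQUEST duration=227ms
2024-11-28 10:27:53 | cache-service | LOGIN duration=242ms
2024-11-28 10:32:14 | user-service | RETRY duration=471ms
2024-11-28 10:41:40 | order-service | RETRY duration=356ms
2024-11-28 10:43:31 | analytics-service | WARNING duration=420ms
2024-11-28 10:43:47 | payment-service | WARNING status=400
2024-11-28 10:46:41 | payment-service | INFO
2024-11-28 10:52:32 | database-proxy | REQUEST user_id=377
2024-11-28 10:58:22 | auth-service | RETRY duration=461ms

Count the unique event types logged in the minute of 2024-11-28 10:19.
3

To count unique event types:

1. Filter events in the minute starting at 2024-11-28 10:19
2. Extract event types from matching entries
3. Count unique types: 3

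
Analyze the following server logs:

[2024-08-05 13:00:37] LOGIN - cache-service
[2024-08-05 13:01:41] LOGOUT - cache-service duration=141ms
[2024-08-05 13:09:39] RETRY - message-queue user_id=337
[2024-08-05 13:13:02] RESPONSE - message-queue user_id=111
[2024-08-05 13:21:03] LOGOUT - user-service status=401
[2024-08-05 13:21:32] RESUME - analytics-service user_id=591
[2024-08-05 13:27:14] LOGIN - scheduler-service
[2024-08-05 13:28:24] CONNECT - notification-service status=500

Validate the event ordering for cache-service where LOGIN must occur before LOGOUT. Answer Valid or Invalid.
Valid

To validate ordering:

1. Required order: LOGIN → LOGOUT
2. Rule: LOGIN must occur before LOGOUT
3. Check actual order of events for cache-service
4. Result: Valid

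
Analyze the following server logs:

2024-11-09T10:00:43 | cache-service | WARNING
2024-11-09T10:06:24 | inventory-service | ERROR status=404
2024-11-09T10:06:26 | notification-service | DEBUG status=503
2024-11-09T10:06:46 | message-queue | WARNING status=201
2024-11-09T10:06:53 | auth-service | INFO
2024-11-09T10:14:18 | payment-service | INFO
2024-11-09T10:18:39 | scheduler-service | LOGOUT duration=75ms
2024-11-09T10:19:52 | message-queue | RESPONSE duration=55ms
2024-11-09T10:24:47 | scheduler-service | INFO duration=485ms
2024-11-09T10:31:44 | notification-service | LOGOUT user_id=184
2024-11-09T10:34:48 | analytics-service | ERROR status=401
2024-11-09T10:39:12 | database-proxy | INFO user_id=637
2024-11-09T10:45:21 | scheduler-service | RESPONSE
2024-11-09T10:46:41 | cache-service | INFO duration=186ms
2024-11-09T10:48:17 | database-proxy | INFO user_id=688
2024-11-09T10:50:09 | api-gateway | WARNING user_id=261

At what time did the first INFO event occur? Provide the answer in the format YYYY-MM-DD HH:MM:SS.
2024-11-09 10:06:53

To find the first event:

1. Filter for all INFO events
2. Sort by timestamp
3. Select the first one
4. Timestamp: 2024-11-09 10:06:53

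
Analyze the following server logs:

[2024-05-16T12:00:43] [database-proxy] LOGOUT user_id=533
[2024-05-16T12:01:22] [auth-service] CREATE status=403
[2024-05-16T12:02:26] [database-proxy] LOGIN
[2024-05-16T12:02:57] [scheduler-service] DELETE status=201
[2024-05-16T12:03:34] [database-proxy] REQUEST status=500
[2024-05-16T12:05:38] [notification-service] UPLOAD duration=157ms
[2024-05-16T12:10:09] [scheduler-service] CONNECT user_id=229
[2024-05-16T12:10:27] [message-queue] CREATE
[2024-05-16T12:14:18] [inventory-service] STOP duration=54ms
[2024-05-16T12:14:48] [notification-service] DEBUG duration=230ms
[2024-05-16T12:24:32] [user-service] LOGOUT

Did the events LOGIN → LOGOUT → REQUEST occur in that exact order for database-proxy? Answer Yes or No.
No

To verify sequence order:

1. Find all events in sequence LOGIN → LOGOUT → REQUEST for database-proxy
2. Extract their timestamps
3. Check if timestamps are in ascending order
4. Result: No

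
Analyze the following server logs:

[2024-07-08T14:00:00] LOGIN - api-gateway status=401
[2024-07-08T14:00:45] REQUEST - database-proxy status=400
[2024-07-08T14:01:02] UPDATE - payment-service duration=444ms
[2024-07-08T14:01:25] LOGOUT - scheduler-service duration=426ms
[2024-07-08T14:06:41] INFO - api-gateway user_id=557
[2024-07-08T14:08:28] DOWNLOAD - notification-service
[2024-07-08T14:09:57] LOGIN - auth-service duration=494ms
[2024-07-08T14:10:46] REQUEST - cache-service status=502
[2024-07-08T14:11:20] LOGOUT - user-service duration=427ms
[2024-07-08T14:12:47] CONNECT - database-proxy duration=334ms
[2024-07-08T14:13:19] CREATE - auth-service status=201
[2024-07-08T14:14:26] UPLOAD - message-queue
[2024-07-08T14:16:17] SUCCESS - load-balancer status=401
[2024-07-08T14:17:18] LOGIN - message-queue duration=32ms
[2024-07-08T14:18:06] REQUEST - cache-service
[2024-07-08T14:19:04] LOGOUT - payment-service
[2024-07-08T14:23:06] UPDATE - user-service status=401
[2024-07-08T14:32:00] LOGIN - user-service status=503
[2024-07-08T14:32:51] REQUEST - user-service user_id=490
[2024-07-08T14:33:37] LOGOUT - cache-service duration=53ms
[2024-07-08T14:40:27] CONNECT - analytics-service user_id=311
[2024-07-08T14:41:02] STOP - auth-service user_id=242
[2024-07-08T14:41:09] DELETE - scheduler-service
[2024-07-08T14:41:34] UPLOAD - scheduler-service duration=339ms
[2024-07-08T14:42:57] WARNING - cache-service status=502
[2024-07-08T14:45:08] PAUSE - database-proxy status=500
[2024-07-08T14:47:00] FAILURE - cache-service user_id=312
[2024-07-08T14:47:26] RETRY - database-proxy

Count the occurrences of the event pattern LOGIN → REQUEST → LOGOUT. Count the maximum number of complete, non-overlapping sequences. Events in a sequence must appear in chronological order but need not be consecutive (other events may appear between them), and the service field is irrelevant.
4

To count sequences:

1. Look for pattern: LOGIN → REQUEST → LOGOUT
2. Greedily scan the log in chronological order, matching each sequence element in turn (ignoring service)
3. Each time the full pattern completes, increment the count and restart matching from the next event
4. Complete non-overlapping sequences found: 4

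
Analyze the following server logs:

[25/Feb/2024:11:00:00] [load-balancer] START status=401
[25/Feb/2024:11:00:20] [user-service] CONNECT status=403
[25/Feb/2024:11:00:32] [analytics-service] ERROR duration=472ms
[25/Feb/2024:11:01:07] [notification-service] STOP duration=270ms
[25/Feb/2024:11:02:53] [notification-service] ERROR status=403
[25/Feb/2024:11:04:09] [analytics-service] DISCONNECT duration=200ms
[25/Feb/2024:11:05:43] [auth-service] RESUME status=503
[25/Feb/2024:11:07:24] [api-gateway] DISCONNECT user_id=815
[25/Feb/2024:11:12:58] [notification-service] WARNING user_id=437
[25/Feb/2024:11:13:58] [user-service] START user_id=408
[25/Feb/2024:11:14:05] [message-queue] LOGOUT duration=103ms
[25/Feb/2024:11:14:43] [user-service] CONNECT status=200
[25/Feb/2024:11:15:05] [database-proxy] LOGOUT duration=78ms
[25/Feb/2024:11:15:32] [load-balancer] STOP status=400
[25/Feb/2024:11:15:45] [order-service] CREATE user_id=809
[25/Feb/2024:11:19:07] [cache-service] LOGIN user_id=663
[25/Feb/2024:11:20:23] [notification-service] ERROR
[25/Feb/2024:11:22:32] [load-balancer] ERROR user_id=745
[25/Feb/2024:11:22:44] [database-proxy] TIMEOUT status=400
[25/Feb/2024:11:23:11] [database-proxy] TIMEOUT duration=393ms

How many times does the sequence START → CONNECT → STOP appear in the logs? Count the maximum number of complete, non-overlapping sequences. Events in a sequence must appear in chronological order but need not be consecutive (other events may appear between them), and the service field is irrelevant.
2

To count sequences:

1. Look for pattern: START → CONNECT → STOP
2. Greedily scan the log in chronological order, matching each sequence element in turn (ignoring service)
3. Each time the full pattern completes, increment the count and restart matching from the next event
4. Complete non-overlapping sequences found: 2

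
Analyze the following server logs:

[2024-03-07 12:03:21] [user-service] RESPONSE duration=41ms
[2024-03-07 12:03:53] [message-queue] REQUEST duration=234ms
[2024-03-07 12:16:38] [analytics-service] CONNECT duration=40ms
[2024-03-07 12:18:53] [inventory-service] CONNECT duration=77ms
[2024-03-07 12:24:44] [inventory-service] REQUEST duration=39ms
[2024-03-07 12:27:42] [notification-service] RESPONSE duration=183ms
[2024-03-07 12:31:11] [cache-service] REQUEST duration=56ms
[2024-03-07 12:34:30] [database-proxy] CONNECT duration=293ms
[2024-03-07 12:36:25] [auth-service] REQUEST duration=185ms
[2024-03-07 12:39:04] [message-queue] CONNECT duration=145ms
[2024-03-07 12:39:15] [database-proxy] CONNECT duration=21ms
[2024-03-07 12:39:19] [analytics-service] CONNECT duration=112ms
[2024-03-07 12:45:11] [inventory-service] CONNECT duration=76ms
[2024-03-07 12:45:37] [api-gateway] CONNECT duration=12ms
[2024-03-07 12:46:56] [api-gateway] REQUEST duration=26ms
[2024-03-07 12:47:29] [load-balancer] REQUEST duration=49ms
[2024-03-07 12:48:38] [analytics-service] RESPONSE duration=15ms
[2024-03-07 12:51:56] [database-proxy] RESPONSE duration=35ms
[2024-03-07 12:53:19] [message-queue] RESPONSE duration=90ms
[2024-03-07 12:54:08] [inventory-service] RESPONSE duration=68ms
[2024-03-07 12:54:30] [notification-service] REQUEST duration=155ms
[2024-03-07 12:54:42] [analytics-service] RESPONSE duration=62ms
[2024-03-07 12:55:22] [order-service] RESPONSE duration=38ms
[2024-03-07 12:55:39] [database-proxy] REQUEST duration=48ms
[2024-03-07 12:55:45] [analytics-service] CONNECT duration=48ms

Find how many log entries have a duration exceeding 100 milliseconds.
7

To count timeouts:

1. Threshold: 100ms
2. Extract duration from each log entry
3. Count entries where duration > 100
4. Timeout count: 7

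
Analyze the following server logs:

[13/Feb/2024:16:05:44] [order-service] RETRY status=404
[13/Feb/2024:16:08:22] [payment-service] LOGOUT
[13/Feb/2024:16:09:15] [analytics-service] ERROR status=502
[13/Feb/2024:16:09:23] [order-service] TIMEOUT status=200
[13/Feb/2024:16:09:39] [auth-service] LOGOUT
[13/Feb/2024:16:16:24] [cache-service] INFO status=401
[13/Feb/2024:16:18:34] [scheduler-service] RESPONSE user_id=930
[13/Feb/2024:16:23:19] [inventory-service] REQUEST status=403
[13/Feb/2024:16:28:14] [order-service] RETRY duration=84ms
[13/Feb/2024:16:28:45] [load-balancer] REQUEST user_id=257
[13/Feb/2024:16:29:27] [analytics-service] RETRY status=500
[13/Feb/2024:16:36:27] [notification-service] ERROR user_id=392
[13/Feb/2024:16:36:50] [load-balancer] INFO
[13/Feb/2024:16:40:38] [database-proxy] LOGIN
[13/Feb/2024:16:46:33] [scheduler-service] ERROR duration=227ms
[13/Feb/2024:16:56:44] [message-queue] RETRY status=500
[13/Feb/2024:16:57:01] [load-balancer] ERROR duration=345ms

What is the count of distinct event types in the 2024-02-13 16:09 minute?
3

To count unique event types:

1. Filter events in the minute starting at 2024-02-13 16:09
2. Extract event types from matching entries
3. Count unique types: 3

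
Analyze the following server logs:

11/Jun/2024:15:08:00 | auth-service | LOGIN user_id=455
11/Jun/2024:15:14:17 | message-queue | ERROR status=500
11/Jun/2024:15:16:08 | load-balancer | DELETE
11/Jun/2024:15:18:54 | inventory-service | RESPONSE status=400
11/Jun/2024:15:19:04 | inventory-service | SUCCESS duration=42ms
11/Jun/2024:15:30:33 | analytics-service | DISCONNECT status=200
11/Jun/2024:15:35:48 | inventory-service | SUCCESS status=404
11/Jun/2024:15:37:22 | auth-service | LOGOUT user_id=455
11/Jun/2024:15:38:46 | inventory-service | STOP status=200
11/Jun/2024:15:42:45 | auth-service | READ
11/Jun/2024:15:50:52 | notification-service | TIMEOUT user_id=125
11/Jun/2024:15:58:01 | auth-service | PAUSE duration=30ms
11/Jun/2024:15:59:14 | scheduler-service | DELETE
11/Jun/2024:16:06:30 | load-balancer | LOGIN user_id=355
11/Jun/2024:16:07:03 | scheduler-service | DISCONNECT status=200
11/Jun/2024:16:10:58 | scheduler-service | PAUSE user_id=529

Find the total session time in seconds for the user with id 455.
1762

To calculate session duration:

1. Find LOGIN event for user_id=455: 11/Jun/2024:15:08:00
2. Find LOGOUT event for user_id=455: 11/Jun/2024:15:37:22
3. Session duration: 11/Jun/2024:15:37:22 - 11/Jun/2024:15:08:00 = 1762 seconds (29 minutes)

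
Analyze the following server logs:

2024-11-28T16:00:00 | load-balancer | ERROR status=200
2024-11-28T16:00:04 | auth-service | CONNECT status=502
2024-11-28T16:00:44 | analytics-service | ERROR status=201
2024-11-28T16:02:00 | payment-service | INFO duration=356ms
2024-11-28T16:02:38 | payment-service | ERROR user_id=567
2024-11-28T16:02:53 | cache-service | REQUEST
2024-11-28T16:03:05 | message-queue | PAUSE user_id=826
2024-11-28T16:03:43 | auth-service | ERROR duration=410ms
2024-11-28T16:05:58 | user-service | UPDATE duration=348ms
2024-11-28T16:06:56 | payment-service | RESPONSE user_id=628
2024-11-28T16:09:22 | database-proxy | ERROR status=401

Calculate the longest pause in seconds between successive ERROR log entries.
339

To find the longest gap:

1. Extract all ERROR events in chronological order
2. Calculate time differences between consecutive events
3. Find the maximum difference
4. Longest gap: 339 seconds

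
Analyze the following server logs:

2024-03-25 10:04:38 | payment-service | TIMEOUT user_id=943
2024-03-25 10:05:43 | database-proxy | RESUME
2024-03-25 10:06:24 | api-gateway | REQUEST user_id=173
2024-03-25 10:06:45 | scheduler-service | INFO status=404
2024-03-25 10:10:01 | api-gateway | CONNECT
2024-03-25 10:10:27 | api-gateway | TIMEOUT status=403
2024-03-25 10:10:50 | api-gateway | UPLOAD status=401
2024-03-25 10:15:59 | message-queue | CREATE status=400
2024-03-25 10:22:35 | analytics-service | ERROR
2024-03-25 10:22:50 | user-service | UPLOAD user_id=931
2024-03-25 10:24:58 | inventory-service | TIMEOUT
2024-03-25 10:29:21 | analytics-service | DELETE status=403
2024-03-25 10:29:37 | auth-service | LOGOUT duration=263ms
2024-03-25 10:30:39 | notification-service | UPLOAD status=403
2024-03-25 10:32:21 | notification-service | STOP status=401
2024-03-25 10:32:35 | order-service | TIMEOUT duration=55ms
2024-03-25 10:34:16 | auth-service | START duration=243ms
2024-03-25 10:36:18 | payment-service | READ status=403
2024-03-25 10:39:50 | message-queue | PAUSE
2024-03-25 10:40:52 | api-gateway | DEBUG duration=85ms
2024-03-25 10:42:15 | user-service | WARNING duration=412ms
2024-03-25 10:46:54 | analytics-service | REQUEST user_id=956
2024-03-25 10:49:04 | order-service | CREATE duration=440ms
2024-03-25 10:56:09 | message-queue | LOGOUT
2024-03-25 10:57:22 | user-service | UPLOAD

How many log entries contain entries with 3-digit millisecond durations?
4

To find matching entries:

1. Pattern to match: entries with 3-digit millisecond durations
2. Scan each log entry for the pattern
3. Count matches: 4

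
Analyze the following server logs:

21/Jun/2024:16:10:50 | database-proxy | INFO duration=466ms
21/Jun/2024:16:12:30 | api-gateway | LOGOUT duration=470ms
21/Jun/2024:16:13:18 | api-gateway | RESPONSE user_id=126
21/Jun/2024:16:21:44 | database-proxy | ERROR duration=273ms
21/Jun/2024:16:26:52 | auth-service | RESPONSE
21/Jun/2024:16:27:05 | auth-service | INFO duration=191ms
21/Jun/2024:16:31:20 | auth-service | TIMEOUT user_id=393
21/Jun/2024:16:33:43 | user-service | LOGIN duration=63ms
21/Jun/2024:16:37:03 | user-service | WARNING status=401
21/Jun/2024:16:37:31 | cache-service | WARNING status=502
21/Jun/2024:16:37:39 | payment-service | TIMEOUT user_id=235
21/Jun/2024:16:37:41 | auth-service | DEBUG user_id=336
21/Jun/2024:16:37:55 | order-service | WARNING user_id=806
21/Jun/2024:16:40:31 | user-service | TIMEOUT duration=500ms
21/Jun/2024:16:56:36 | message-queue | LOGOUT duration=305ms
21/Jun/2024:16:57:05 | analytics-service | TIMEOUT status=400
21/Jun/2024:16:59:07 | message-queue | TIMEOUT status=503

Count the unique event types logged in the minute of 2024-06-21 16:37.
3

To count unique event types:

1. Filter events in the minute starting at 2024-06-21 16:37
2. Extract event types from matching entries
3. Count unique types: 3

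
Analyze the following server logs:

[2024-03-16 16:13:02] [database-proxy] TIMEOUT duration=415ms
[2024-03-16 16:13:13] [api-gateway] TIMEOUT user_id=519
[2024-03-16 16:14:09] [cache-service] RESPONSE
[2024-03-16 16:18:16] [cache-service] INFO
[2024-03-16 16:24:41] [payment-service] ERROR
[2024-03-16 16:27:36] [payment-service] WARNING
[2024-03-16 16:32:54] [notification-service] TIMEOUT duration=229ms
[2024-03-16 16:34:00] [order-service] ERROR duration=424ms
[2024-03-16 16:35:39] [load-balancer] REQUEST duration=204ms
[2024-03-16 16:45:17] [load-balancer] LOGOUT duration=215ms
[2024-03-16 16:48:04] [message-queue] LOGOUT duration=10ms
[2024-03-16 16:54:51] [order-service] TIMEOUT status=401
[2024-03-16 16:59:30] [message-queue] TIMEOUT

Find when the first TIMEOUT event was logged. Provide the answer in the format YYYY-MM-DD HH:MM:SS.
2024-03-16 16:13:02

To find the first event:

1. Filter for all TIMEOUT events
2. Sort by timestamp
3. Select the first one
4. Timestamp: 2024-03-16 16:13:02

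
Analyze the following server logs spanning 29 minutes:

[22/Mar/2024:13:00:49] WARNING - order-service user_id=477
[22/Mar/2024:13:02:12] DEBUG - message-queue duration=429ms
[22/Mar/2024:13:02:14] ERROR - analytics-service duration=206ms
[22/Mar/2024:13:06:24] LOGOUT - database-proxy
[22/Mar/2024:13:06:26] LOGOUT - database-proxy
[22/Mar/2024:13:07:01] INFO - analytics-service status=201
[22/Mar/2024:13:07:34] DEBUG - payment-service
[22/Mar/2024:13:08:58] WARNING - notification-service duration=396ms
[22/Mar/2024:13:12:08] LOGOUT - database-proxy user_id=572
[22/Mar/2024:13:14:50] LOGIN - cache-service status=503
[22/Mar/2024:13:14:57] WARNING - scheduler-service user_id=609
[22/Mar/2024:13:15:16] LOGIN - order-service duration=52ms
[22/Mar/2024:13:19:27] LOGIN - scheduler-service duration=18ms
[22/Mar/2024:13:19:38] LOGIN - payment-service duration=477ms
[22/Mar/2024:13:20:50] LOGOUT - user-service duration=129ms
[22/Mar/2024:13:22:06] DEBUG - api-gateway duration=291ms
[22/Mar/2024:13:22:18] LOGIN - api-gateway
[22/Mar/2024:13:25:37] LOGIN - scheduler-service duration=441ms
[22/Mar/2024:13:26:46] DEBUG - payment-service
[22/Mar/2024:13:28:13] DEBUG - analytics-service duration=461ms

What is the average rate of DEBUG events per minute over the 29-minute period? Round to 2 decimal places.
0.17

To calculate the rate:

1. Count total DEBUG events: 5
2. Total time period: 29 minutes
3. Rate = 5 / 29 = 0.17 events per minute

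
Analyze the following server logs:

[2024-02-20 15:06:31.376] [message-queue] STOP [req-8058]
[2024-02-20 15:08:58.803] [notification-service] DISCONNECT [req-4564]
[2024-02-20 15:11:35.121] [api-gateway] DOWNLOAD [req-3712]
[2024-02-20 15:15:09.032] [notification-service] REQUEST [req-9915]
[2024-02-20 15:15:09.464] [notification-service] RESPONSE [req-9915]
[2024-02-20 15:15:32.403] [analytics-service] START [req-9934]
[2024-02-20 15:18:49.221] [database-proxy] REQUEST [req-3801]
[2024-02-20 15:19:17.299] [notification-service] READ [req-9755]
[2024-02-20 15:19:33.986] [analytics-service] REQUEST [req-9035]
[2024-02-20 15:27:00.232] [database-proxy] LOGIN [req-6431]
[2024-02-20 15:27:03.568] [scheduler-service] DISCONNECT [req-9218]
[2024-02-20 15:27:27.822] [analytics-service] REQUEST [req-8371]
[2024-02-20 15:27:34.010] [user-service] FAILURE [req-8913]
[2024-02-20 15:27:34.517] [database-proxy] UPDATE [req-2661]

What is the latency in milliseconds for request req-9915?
432

To calculate latency:

1. Find REQUEST with id req-9915: 2024-02-20 15:15:09.032
2. Find RESPONSE with id req-9915: 2024-02-20 15:15:09.464
3. Latency: 2024-02-20 15:15:09.464 - 2024-02-20 15:15:09.032 = 432ms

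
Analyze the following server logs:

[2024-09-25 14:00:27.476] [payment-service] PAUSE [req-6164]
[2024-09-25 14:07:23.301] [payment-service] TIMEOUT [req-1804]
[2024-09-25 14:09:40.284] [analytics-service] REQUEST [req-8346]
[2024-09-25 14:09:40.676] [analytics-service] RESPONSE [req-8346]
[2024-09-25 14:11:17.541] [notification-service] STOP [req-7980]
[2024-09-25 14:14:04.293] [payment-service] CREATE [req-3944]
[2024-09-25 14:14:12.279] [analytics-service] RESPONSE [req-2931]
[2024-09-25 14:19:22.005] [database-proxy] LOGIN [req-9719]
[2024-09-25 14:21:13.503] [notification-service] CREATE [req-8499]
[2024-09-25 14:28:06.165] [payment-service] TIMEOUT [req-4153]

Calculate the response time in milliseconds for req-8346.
392

To calculate latency:

1. Find REQUEST with id req-8346: 2024-09-25 14:09:40.284
2. Find RESPONSE with id req-8346: 2024-09-25 14:09:40.676
3. Latency: 2024-09-25 14:09:40.676 - 2024-09-25 14:09:40.284 = 392ms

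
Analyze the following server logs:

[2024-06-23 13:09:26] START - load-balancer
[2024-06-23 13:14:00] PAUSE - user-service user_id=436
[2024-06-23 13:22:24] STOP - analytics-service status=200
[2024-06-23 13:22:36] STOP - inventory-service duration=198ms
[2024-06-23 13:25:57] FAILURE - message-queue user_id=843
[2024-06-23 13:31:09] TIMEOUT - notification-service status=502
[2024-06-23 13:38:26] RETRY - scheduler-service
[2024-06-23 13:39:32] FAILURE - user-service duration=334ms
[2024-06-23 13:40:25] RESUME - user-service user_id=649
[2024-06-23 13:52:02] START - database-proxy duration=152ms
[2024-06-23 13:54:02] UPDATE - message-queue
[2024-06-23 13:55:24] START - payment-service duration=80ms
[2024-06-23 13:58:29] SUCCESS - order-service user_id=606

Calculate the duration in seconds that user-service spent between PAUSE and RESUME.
1585

To calculate state duration:

1. Find PAUSE event for user-service: 2024-06-23 13:14:00
2. Find RESUME event for user-service: 2024-06-23 13:40:25
3. Calculate duration: 2024-06-23 13:40:25 - 2024-06-23 13:14:00 = 1585 seconds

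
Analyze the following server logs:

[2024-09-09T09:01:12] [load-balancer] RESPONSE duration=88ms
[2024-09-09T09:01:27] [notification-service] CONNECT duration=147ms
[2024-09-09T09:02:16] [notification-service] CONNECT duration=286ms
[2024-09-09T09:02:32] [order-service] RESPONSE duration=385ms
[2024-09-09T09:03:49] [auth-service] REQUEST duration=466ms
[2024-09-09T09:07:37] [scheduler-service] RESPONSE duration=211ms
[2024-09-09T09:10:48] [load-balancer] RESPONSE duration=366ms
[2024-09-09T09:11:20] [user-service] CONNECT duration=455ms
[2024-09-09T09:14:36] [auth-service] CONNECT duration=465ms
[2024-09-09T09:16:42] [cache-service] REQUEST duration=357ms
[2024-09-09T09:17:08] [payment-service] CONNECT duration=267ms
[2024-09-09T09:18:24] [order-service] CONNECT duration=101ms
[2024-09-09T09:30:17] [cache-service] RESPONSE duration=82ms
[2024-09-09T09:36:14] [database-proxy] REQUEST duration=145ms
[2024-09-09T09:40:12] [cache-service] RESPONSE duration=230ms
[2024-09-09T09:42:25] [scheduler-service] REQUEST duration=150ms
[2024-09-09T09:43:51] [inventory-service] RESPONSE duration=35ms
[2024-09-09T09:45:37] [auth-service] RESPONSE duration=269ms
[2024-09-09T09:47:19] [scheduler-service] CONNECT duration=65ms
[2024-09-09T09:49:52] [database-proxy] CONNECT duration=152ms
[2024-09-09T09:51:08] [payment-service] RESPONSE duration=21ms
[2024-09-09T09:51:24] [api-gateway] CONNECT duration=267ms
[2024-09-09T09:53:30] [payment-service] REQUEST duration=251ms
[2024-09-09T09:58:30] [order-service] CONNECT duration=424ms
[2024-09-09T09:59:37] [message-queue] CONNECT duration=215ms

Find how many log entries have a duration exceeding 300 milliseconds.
7

To count timeouts:

1. Threshold: 300ms
2. Extract duration from each log entry
3. Count entries where duration > 300
4. Timeout count: 7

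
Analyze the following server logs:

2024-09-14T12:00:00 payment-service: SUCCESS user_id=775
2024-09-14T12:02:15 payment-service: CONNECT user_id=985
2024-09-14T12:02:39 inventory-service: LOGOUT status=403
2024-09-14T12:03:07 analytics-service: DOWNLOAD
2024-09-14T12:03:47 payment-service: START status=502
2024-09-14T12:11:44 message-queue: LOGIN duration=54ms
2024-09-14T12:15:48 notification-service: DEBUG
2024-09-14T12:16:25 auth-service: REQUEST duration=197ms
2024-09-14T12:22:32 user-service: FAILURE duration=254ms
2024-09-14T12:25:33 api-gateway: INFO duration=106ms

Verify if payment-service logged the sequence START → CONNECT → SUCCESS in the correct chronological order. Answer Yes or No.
No

To verify sequence order:

1. Find all events in sequence START → CONNECT → SUCCESS for payment-service
2. Extract their timestamps
3. Check if timestamps are in ascending order
4. Result: No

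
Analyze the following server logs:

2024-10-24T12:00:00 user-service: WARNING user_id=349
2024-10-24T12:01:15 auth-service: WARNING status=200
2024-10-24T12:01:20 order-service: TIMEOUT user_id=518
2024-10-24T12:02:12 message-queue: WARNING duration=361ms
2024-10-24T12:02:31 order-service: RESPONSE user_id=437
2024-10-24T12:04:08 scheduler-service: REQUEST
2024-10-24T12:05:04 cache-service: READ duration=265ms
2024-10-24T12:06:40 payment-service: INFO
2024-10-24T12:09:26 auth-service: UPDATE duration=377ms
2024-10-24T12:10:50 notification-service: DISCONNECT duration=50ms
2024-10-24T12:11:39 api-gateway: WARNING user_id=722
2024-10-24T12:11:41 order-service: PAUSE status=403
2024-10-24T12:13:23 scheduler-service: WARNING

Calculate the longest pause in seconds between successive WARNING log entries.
567

To find the longest gap:

1. Extract all WARNING events in chronological order
2. Calculate time differences between consecutive events
3. Find the maximum difference
4. Longest gap: 567 seconds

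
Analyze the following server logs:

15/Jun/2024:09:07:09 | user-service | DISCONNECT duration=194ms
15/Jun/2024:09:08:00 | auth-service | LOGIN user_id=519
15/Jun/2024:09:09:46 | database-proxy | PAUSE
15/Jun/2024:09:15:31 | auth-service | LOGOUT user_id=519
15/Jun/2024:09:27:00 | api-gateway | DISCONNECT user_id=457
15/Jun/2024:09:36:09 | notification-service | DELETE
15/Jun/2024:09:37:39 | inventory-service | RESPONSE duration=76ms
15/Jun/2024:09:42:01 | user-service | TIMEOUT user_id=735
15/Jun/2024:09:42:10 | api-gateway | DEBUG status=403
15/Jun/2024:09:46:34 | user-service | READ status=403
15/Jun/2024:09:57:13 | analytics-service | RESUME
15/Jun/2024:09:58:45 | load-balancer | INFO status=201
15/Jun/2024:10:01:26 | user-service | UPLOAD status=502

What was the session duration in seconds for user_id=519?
451

To calculate session duration:

1. Find LOGIN event for user_id=519: 15/Jun/2024:09:08:00
2. Find LOGOUT event for user_id=519: 15/Jun/2024:09:15:31
3. Session duration: 15/Jun/2024:09:15:31 - 15/Jun/2024:09:08:00 = 451 seconds (7 minutes)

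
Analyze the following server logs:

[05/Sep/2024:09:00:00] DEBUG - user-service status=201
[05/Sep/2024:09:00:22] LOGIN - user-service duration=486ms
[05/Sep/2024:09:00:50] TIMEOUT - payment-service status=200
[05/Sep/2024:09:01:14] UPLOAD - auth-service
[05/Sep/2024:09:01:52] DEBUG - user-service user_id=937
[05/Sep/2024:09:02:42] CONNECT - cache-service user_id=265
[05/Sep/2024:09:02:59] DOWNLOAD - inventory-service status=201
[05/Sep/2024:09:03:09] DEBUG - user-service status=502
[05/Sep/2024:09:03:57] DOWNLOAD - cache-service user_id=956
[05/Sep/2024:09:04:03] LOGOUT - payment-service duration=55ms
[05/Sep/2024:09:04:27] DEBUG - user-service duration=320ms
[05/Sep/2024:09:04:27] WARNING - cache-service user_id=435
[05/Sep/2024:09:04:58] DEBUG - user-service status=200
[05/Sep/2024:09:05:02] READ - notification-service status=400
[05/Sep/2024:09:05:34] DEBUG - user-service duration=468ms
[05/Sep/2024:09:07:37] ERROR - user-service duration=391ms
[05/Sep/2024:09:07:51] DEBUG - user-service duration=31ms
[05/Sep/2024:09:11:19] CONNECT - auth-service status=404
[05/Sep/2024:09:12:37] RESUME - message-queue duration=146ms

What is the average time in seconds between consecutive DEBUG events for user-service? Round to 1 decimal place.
78.5

To calculate average interval:

1. Find all DEBUG events for user-service in order
2. Calculate time gaps between consecutive events
3. Compute mean of gaps: 471 / 6 = 78.5 seconds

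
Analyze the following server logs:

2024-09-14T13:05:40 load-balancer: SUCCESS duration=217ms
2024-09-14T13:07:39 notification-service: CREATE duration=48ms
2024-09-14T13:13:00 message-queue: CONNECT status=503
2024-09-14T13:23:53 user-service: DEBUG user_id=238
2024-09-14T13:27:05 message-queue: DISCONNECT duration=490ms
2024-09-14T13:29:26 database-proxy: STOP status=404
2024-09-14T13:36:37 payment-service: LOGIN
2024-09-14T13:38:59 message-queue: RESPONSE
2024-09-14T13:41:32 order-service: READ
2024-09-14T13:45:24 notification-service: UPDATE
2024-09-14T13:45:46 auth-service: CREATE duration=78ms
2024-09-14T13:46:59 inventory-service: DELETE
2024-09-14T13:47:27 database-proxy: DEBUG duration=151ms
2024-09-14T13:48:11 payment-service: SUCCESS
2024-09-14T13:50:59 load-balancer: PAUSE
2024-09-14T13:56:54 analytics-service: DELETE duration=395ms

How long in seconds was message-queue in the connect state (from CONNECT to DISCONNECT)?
845

To calculate state duration:

1. Find CONNECT event for message-queue: 2024-09-14T13:13:00
2. Find DISCONNECT event for message-queue: 2024-09-14T13:27:05
3. Calculate duration: 2024-09-14T13:27:05 - 2024-09-14T13:13:00 = 845 seconds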